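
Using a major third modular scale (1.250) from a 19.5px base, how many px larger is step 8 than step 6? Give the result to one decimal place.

Step 6: 19.5 × 1.250⁶ = 74.387px
Step 8: 19.5 × 1.250⁸ = 116.229px
Difference: 116.229 − 74.387 = 41.842px

41.8px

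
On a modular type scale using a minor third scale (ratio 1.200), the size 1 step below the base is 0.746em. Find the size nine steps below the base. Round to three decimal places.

The gap is -9 − (-1) = -8 steps, so the factor is 1.200^-8.
0.746 ÷ 1.200⁸ = 0.746 ÷ 4.29982 ≈ 0.173

0.173em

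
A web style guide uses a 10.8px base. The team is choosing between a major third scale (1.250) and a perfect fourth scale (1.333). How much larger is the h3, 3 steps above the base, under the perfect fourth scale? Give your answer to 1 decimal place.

4.5px

Major third: 10.8 × 1.250³ = 21.094px
Perfect fourth: 10.8 × 1.333³ = 25.581px
Difference: 25.581 − 21.094 = 4.487px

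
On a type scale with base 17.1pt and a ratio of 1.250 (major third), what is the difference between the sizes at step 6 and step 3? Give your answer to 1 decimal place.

31.8pt

Step 3: 17.1 × 1.250³ = 33.398pt
Step 6: 17.1 × 1.250⁶ = 65.231pt
Difference: 65.231 − 33.398 = 31.833pt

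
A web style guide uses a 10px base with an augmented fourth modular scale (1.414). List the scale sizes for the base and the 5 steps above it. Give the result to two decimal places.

Step 0: 10px
Step 1: 10.0 × 1.414 = 14.14
Step 2: 10.0 × 1.414² = 19.99
Step 3: 10.0 × 1.414³ = 28.27
Step 4: 10.0 × 1.414⁴ = 39.98
Step 5: 10.0 × 1.414⁵ = 56.53

10.00px, 14.14px, 19.99px, 28.27px, 39.98px, 56.53px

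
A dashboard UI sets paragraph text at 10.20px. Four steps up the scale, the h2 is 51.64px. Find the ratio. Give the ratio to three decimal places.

r⁴ = 51.64 / 10.20, so r = (51.64/10.20)^(1/4).
r = 5.0627^(1/4) ≈ 1.5000

1.500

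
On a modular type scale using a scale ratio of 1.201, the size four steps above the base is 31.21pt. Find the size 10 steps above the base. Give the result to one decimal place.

93.7pt

31.21 × 1.201⁶ = 31.21 × 3.00095 ≈ 93.659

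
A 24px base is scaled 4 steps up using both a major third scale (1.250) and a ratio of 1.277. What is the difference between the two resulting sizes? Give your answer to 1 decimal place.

5.2px

Major third: 24.0 × 1.250⁴ = 58.594px
At 1.277: 24.0 × 1.277⁴ = 63.823px
Difference: 63.823 − 58.594 = 5.229px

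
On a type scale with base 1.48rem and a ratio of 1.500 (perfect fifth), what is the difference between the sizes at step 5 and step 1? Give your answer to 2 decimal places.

Step 1: 1.48 × 1.500 = 2.2200rem
Step 5: 1.48 × 1.500⁵ = 11.2387rem
Difference: 11.2387 − 2.2200 = 9.0187rem

9.02rem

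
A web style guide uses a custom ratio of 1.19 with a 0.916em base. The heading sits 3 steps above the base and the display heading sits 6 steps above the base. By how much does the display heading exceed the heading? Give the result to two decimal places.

1.06em

Step 3: 0.916 × 1.19³ = 1.5436em
Step 6: 0.916 × 1.19⁶ = 2.6012em
Difference: 2.6012 − 1.5436 = 1.0576em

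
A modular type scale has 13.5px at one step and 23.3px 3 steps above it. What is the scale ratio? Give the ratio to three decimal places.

1.200

The ratio satisfies 13.5 × r³ = 23.3, so r = (23.3 / 13.5)^(1/3).
r = 1.7259^(1/3) ≈ 1.1995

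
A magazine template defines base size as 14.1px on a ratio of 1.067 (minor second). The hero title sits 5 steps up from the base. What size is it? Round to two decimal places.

19.50px

A modular type scale is a geometric sequence: sizeₙ = base × rⁿ.
14.1 × 1.067⁵ = 14.1 × 1.38300 ≈ 19.50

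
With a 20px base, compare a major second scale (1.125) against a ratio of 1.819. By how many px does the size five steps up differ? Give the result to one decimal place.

362.2px

Major second: 20.0 × 1.125⁵ = 36.041px
At 1.819: 20.0 × 1.819⁵ = 398.285px
Difference: 398.285 − 36.041 = 362.244px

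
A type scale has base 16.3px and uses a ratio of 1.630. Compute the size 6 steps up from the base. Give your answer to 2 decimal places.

A modular type scale is a geometric sequence: sizeₙ = base × rⁿ.
16.3 × 1.630⁶ = 16.3 × 18.75537 ≈ 305.71

305.71px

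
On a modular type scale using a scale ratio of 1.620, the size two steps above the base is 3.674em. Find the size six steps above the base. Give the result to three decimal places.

25.305em

The gap is 6 − (2) = 4 steps, so the factor is 1.620^4.
3.674 × 1.620⁴ = 3.674 × 6.88748 ≈ 25.305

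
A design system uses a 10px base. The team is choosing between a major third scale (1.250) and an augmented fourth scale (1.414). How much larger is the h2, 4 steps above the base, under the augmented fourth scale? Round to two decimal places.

15.56px

Major third: 10.0 × 1.250⁴ = 24.4141px
Augmented fourth: 10.0 × 1.414⁴ = 39.9758px
Difference: 39.9758 − 24.4141 = 15.5617px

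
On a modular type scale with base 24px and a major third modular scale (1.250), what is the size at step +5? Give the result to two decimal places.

73.24px

24.0 × 1.250⁵ = 24.0 × 3.05176 ≈ 73.24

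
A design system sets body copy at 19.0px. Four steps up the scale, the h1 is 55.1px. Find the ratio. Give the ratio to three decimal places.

1.305

r⁴ = 55.1 / 19.0, so r = (55.1/19.0)^(1/4).
r = 2.9000^(1/4) ≈ 1.3050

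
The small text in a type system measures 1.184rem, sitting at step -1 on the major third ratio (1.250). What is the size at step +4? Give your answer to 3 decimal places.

1.184 × 1.250⁵ = 1.184 × 3.05176 ≈ 3.613

3.613rem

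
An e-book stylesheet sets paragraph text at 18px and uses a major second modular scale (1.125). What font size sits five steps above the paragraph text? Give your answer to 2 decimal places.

32.44px

A modular type scale is a geometric sequence: sizeₙ = base × rⁿ.
18.0 × 1.125⁵ = 18.0 × 1.80203 ≈ 32.44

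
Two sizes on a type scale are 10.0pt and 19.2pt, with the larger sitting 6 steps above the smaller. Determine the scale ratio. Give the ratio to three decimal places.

The ratio satisfies 10.0 × r⁶ = 19.2, so r = (19.2 / 10.0)^(1/6).
r = 1.9200^(1/6) ≈ 1.1149

1.115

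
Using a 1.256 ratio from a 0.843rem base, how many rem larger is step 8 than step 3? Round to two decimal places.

3.55rem

Step 3: 0.843 × 1.256³ = 1.6703rem
Step 8: 0.843 × 1.256⁸ = 5.2209rem
Difference: 5.2209 − 1.6703 = 3.5506rem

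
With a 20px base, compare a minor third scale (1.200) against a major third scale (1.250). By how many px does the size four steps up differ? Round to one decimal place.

7.4px

Minor third: 20.0 × 1.200⁴ = 41.472px
Major third: 20.0 × 1.250⁴ = 48.828px
Difference: 48.828 − 41.472 = 7.356px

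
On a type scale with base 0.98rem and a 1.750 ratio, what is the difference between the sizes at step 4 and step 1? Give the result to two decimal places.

Step 1: 0.98 × 1.750 = 1.7150rem
Step 4: 0.98 × 1.750⁴ = 9.1913rem
Difference: 9.1913 − 1.7150 = 7.4763rem

7.48rem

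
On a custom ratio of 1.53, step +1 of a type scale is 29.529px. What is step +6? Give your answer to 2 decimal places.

29.529 × 1.53⁵ = 29.529 × 8.38411 ≈ 247.574

247.57px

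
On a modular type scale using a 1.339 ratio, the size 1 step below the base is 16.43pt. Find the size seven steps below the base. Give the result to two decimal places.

The gap is -7 − (-1) = -6 steps, so the factor is 1.339^-6.
16.43 ÷ 1.339⁶ = 16.43 ÷ 5.76346 ≈ 2.851

2.85pt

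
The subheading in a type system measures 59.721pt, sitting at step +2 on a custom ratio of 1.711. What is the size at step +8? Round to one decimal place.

1498.4pt

Moving from step +2 to step +8 is 6 steps up, so multiply by r⁶.
59.721 × 1.711⁶ = 59.721 × 25.08997 ≈ 1498.398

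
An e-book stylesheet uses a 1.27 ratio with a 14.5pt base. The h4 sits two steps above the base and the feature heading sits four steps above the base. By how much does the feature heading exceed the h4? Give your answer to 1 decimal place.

Step 2: 14.5 × 1.27² = 23.387pt
Step 4: 14.5 × 1.27⁴ = 37.721pt
Difference: 37.721 − 23.387 = 14.334pt

14.3pt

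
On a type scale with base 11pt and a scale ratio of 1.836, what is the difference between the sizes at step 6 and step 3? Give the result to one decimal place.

353.3pt

Step 3: 11.0 × 1.836³ = 68.079pt
Step 6: 11.0 × 1.836⁶ = 421.336pt
Difference: 421.336 − 68.079 = 353.257pt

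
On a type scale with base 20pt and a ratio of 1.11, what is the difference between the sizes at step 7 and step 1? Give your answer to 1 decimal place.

19.3pt

Step 1: 20.0 × 1.11 = 22.200pt
Step 7: 20.0 × 1.11⁷ = 41.523pt
Difference: 41.523 − 22.200 = 19.323pt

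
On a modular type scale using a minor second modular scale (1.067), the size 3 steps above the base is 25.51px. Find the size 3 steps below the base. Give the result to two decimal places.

17.29px

The gap is -3 − (3) = -6 steps, so the factor is 1.067^-6.
25.51 ÷ 1.067⁶ = 25.51 ÷ 1.47566 ≈ 17.287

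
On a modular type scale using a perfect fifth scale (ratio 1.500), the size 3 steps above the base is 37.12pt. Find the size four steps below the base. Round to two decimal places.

2.17pt

37.12 ÷ 1.500⁷ = 37.12 ÷ 17.08594 ≈ 2.173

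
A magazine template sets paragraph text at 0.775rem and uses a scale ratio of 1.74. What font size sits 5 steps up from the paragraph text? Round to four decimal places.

12.3608rem

Each step on a modular scale multiplies by the ratio, so the size n steps from the base is base × ratioⁿ.
0.775 × 1.74⁵ = 0.775 × 15.94947 ≈ 12.3608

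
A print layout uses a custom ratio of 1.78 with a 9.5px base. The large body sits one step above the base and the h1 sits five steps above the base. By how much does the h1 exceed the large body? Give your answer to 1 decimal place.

152.8px

Step 1: 9.5 × 1.78 = 16.910px
Step 5: 9.5 × 1.78⁵ = 169.755px
Difference: 169.755 − 16.910 = 152.845px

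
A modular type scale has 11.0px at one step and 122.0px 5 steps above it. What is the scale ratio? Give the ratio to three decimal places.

r⁵ = 122.0 / 11.0, so r = (122.0/11.0)^(1/5).
r = 11.0909^(1/5) ≈ 1.6181

1.618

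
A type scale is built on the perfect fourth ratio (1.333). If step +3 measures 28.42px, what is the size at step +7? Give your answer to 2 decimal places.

89.73px

28.42 × 1.333⁴ = 28.42 × 3.15733 ≈ 89.731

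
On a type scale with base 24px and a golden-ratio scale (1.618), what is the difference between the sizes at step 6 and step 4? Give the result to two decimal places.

Step 4: 24.0 × 1.618⁴ = 164.4846px
Step 6: 24.0 × 1.618⁶ = 430.6082px
Difference: 430.6082 − 164.4846 = 266.1236px

266.12px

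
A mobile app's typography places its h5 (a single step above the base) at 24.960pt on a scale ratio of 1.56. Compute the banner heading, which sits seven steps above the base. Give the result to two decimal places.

359.74pt

The gap is 7 − (1) = 6 steps, so the factor is 1.56^6.
24.960 × 1.56⁶ = 24.960 × 14.41277 ≈ 359.743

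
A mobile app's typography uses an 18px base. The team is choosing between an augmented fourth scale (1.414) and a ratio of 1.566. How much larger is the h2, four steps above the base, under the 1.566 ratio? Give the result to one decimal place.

Augmented fourth: 18.0 × 1.414⁴ = 71.957px
At 1.566: 18.0 × 1.566⁴ = 108.253px
Difference: 108.253 − 71.957 = 36.296px

36.3px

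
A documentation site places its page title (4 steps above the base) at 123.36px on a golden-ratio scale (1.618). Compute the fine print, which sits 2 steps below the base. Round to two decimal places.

6.88px

123.36 ÷ 1.618⁶ = 123.36 ÷ 17.94201 ≈ 6.875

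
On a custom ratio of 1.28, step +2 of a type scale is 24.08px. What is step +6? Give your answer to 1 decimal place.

64.6px

The gap is 6 − (2) = 4 steps, so the factor is 1.28^4.
24.08 × 1.28⁴ = 24.08 × 2.68435 ≈ 64.639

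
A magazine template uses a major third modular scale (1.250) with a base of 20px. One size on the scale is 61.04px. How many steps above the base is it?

1.250ⁿ = 61.04 / 20 = 3.0520
n = ln(3.0520) / ln(1.250) = 1.1158 / 0.2231 ≈ 5.00

5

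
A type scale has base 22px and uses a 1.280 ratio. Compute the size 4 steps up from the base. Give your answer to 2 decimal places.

22.0 × 1.280⁴ = 22.0 × 2.68435 ≈ 59.06

59.06px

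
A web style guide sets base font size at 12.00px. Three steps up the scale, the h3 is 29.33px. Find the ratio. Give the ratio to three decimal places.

r³ = 29.33 / 12.00, so r = (29.33/12.00)^(1/3).
r = 2.4442^(1/3) ≈ 1.3470

1.347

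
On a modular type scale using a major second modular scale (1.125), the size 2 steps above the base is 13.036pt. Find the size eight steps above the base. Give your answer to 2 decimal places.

26.43pt

13.036 × 1.125⁶ = 13.036 × 2.02729 ≈ 26.428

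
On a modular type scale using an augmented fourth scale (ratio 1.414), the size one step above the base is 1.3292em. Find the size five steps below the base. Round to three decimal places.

0.166em

1.3292 ÷ 1.414⁶ = 1.3292 ÷ 7.99275 ≈ 0.166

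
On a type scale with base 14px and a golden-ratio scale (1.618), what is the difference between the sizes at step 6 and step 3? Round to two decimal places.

191.89px

Step 3: 14.0 × 1.618³ = 59.3012px
Step 6: 14.0 × 1.618⁶ = 251.1881px
Difference: 251.1881 − 59.3012 = 191.8869px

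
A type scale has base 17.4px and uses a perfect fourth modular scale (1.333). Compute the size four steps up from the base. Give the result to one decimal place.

54.9px

A modular type scale is a geometric sequence: sizeₙ = base × rⁿ.
17.4 × 1.333⁴ = 17.4 × 3.15733 ≈ 54.94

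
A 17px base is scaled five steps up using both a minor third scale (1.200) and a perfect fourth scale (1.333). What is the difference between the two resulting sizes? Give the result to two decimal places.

29.25px

Minor third: 17.0 × 1.200⁵ = 42.3014px
Perfect fourth: 17.0 × 1.333⁵ = 71.5484px
Difference: 71.5484 − 42.3014 = 29.2470px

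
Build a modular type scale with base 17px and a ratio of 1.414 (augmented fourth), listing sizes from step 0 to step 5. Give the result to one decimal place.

Step 0: 17px
Step 1: 17.0 × 1.414 = 24.0
Step 2: 17.0 × 1.414² = 34.0
Step 3: 17.0 × 1.414³ = 48.1
Step 4: 17.0 × 1.414⁴ = 68.0
Step 5: 17.0 × 1.414⁵ = 96.1

17.0px, 24.0px, 34.0px, 48.1px, 68.0px, 96.1px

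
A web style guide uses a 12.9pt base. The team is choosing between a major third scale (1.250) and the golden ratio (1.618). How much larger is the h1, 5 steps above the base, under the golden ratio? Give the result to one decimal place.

103.7pt

Major third: 12.9 × 1.250⁵ = 39.368pt
Golden ratio: 12.9 × 1.618⁵ = 143.048pt
Difference: 143.048 − 39.368 = 103.680pt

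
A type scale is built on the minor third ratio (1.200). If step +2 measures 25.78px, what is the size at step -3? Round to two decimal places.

The gap is -3 − (2) = -5 steps, so the factor is 1.200^-5.
25.78 ÷ 1.200⁵ = 25.78 ÷ 2.48832 ≈ 10.360

10.36px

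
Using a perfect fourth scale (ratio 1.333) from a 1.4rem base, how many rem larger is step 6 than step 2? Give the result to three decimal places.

Step 2: 1.4 × 1.333² = 2.48764rem
Step 6: 1.4 × 1.333⁶ = 7.85433rem
Difference: 7.85433 − 2.48764 = 5.36669rem

5.367rem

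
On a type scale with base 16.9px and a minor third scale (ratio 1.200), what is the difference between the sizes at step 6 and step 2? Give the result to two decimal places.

Step 2: 16.9 × 1.200² = 24.3360px
Step 6: 16.9 × 1.200⁶ = 50.4631px
Difference: 50.4631 − 24.3360 = 26.1271px

26.13px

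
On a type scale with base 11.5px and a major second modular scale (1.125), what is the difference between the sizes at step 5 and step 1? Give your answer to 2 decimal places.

Step 1: 11.5 × 1.125 = 12.9375px
Step 5: 11.5 × 1.125⁵ = 20.7234px
Difference: 20.7234 − 12.9375 = 7.7859px

7.79px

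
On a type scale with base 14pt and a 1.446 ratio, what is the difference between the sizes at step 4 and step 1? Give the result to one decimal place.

41.0pt

Step 1: 14.0 × 1.446 = 20.244pt
Step 4: 14.0 × 1.446⁴ = 61.207pt
Difference: 61.207 − 20.244 = 40.963pt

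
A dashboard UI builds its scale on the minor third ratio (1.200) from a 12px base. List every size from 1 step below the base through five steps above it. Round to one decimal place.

Step -1: 12.0 ÷ 1.200 = 10.0
Step 0: 12px
Step 1: 12.0 × 1.200 = 14.4
Step 2: 12.0 × 1.200² = 17.3
Step 3: 12.0 × 1.200³ = 20.7
Step 4: 12.0 × 1.200⁴ = 24.9
Step 5: 12.0 × 1.200⁵ = 29.9

10.0px, 12.0px, 14.4px, 17.3px, 20.7px, 24.9px, 29.9px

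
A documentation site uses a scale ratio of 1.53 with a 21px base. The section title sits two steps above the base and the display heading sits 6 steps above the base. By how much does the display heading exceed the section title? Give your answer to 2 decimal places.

Step 2: 21.0 × 1.53² = 49.1589px
Step 6: 21.0 × 1.53⁶ = 269.3816px
Difference: 269.3816 − 49.1589 = 220.2227px

220.22px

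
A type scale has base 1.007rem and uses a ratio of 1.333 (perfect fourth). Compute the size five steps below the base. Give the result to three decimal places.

A modular type scale is a geometric sequence: sizeₙ = base × rⁿ.
1.007 ÷ 1.333⁵ = 1.007 ÷ 4.20873 ≈ 0.239

0.239rem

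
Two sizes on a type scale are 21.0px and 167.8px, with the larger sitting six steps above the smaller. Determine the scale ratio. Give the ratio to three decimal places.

The ratio satisfies 21.0 × r⁶ = 167.8, so r = (167.8 / 21.0)^(1/6).
r = 7.9905^(1/6) ≈ 1.4139

1.414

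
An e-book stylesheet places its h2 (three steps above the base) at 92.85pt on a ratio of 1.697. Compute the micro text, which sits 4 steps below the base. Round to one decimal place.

The gap is -4 − (3) = -7 steps, so the factor is 1.697^-7.
92.85 ÷ 1.697⁷ = 92.85 ÷ 40.52965 ≈ 2.291

2.3pt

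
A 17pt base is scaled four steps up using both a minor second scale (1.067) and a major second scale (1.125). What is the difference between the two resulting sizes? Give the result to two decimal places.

5.20pt

Minor second: 17.0 × 1.067⁴ = 22.0347pt
Major second: 17.0 × 1.125⁴ = 27.2307pt
Difference: 27.2307 − 22.0347 = 5.1960pt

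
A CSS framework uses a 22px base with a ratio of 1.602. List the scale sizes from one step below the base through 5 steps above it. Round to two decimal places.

13.73px, 22.00px, 35.24px, 56.46px, 90.45px, 144.90px, 232.13px

Step -1: 22.0 ÷ 1.602 = 13.73
Step 0: 22px
Step 1: 22.0 × 1.602 = 35.24
Step 2: 22.0 × 1.602² = 56.46
Step 3: 22.0 × 1.602³ = 90.45
Step 4: 22.0 × 1.602⁴ = 144.90
Step 5: 22.0 × 1.602⁵ = 232.13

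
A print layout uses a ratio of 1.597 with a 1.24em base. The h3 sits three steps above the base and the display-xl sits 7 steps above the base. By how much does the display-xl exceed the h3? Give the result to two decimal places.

27.80em

Step 3: 1.24 × 1.597³ = 5.0505em
Step 7: 1.24 × 1.597⁷ = 32.8516em
Difference: 32.8516 − 5.0505 = 27.8011em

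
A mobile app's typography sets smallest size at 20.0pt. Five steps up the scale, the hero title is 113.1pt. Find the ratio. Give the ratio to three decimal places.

The ratio satisfies 20.0 × r⁵ = 113.1, so r = (113.1 / 20.0)^(1/5).
r = 5.6550^(1/5) ≈ 1.4141

1.414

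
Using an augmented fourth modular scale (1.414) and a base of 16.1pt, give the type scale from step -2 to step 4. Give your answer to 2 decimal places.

Step -2: 16.1 ÷ 1.414² = 8.05
Step -1: 16.1 ÷ 1.414 = 11.39
Step 0: 16.1pt
Step 1: 16.1 × 1.414 = 22.77
Step 2: 16.1 × 1.414² = 32.19
Step 3: 16.1 × 1.414³ = 45.52
Step 4: 16.1 × 1.414⁴ = 64.36

8.05pt, 11.39pt, 16.10pt, 22.77pt, 32.19pt, 45.52pt, 64.36pt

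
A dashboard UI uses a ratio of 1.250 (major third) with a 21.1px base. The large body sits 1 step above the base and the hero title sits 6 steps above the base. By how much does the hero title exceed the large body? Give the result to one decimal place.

Step 1: 21.1 × 1.250 = 26.375px
Step 6: 21.1 × 1.250⁶ = 80.490px
Difference: 80.490 − 26.375 = 54.115px

54.1px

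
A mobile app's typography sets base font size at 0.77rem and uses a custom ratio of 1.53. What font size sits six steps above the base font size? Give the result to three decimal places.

A modular type scale is a geometric sequence: sizeₙ = base × rⁿ.
0.77 × 1.53⁶ = 0.77 × 12.82769 ≈ 9.877

9.877rem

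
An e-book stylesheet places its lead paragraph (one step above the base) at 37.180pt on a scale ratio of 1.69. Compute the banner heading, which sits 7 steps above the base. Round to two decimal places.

866.22pt

The gap is 7 − (1) = 6 steps, so the factor is 1.69^6.
37.180 × 1.69⁶ = 37.180 × 23.29809 ≈ 866.223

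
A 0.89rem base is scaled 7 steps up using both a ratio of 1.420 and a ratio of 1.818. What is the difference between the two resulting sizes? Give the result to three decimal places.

48.057rem

At 1.420: 0.89 × 1.420⁷ = 10.36116rem
At 1.818: 0.89 × 1.818⁷ = 58.41806rem
Difference: 58.41806 − 10.36116 = 48.05690rem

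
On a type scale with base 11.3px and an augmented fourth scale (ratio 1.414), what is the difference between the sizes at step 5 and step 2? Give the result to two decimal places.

Step 2: 11.3 × 1.414² = 22.5932px
Step 5: 11.3 × 1.414⁵ = 63.8742px
Difference: 63.8742 − 22.5932 = 41.2810px

41.28px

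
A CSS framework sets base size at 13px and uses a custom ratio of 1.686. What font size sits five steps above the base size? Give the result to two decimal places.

177.11px

A modular type scale is a geometric sequence: sizeₙ = base × rⁿ.
13.0 × 1.686⁵ = 13.0 × 13.62347 ≈ 177.11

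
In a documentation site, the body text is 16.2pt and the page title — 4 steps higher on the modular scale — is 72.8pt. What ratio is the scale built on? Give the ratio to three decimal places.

1.456

The ratio satisfies 16.2 × r⁴ = 72.8, so r = (72.8 / 16.2)^(1/4).
r = 4.4938^(1/4) ≈ 1.4560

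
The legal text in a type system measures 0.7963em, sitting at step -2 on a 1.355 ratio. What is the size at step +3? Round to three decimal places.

0.7963 × 1.355⁵ = 0.7963 × 4.56769 ≈ 3.637

3.637em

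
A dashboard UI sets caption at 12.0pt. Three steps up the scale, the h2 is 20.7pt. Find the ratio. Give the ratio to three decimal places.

The ratio satisfies 12.0 × r³ = 20.7, so r = (20.7 / 12.0)^(1/3).
r = 1.7250^(1/3) ≈ 1.1993

1.199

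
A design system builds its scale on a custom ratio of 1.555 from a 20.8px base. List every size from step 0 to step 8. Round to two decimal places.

20.80px, 32.34px, 50.29px, 78.21px, 121.61px, 189.11px, 294.07px, 457.27px, 711.06px

Step 0: 20.8px
Step 1: 20.8 × 1.555 = 32.34
Step 2: 20.8 × 1.555² = 50.29
Step 3: 20.8 × 1.555³ = 78.21
Step 4: 20.8 × 1.555⁴ = 121.61
Step 5: 20.8 × 1.555⁵ = 189.11
Step 6: 20.8 × 1.555⁶ = 294.07
Step 7: 20.8 × 1.555⁷ = 457.27
Step 8: 20.8 × 1.555⁸ = 711.06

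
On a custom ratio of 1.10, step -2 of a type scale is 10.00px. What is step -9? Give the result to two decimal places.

The gap is -9 − (-2) = -7 steps, so the factor is 1.10^-7.
10.00 ÷ 1.10⁷ = 10.00 ÷ 1.94872 ≈ 5.132

5.13px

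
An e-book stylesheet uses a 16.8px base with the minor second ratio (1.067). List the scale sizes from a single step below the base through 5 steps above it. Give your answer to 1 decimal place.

Step -1: 16.8 ÷ 1.067 = 15.7
Step 0: 16.8px
Step 1: 16.8 × 1.067 = 17.9
Step 2: 16.8 × 1.067² = 19.1
Step 3: 16.8 × 1.067³ = 20.4
Step 4: 16.8 × 1.067⁴ = 21.8
Step 5: 16.8 × 1.067⁵ = 23.2

15.7px, 16.8px, 17.9px, 19.1px, 20.4px, 21.8px, 23.2px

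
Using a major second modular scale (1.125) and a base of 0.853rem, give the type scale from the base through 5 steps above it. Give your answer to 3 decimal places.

0.853rem, 0.960rem, 1.080rem, 1.215rem, 1.366rem, 1.537rem

Step 0: 0.853rem
Step 1: 0.853 × 1.125 = 0.960
Step 2: 0.853 × 1.125² = 1.080
Step 3: 0.853 × 1.125³ = 1.215
Step 4: 0.853 × 1.125⁴ = 1.366
Step 5: 0.853 × 1.125⁵ = 1.537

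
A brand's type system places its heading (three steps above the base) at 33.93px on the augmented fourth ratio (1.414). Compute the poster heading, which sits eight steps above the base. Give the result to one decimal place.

191.8px

33.93 × 1.414⁵ = 33.93 × 5.65258 ≈ 191.792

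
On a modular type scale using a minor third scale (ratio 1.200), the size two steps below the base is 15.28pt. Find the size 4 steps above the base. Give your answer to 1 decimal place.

15.28 × 1.200⁶ = 15.28 × 2.98598 ≈ 45.626

45.6pt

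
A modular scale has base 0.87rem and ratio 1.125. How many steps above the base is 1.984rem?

1.125ⁿ = 1.984 / 0.87 = 2.2805
n = ln(2.2805) / ln(1.125) = 0.8244 / 0.1178 ≈ 7.00

7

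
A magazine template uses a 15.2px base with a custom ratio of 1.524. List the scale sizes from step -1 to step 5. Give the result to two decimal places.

9.97px, 15.20px, 23.16px, 35.30px, 53.80px, 81.99px, 124.96px

Step -1: 15.2 ÷ 1.524 = 9.97
Step 0: 15.2px
Step 1: 15.2 × 1.524 = 23.16
Step 2: 15.2 × 1.524² = 35.30
Step 3: 15.2 × 1.524³ = 53.80
Step 4: 15.2 × 1.524⁴ = 81.99
Step 5: 15.2 × 1.524⁵ = 124.96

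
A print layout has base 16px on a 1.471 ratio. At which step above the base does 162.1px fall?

1.471ⁿ = 162.1 / 16 = 10.1312
n = ln(10.1312) / ln(1.471) = 2.3156 / 0.3859 ≈ 6.00

6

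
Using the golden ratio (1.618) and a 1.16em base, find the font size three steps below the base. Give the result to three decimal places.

1.16 ÷ 1.618³ = 1.16 ÷ 4.23580 ≈ 0.274

0.274em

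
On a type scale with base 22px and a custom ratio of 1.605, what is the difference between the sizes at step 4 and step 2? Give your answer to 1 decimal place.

89.3px

Step 2: 22.0 × 1.605² = 56.673px
Step 4: 22.0 × 1.605⁴ = 145.990px
Difference: 145.990 − 56.673 = 89.317px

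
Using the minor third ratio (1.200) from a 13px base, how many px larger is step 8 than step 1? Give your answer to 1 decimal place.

Step 1: 13.0 × 1.200 = 15.600px
Step 8: 13.0 × 1.200⁸ = 55.898px
Difference: 55.898 − 15.600 = 40.298px

40.3px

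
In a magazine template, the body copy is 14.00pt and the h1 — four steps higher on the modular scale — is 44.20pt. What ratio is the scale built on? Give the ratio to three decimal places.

r⁴ = 44.20 / 14.00, so r = (44.20/14.00)^(1/4).
r = 3.1571^(1/4) ≈ 1.3330

1.333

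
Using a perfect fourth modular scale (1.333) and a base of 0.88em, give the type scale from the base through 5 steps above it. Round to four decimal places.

Step 0: 0.88em
Step 1: 0.88 × 1.333 = 1.1730
Step 2: 0.88 × 1.333² = 1.5637
Step 3: 0.88 × 1.333³ = 2.0844
Step 4: 0.88 × 1.333⁴ = 2.7785
Step 5: 0.88 × 1.333⁵ = 3.7037

0.8800em, 1.1730em, 1.5637em, 2.0844em, 2.7785em, 3.7037em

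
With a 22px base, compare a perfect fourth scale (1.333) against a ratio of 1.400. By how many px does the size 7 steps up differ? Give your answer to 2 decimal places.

Perfect fourth: 22.0 × 1.333⁷ = 164.5257px
At 1.400: 22.0 × 1.400⁷ = 231.9097px
Difference: 231.9097 − 164.5257 = 67.3840px

67.38px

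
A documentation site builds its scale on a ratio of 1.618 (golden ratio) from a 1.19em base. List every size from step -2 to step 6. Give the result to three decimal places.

Step -2: 1.19 ÷ 1.618² = 0.455
Step -1: 1.19 ÷ 1.618 = 0.735
Step 0: 1.19em
Step 1: 1.19 × 1.618 = 1.925
Step 2: 1.19 × 1.618² = 3.115
Step 3: 1.19 × 1.618³ = 5.041
Step 4: 1.19 × 1.618⁴ = 8.156
Step 5: 1.19 × 1.618⁵ = 13.196
Step 6: 1.19 × 1.618⁶ = 21.351

0.455em, 0.735em, 1.190em, 1.925em, 3.115em, 5.041em, 8.156em, 13.196em, 21.351em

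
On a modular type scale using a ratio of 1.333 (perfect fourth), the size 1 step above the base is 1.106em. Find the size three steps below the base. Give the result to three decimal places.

0.350em

1.106 ÷ 1.333⁴ = 1.106 ÷ 3.15733 ≈ 0.350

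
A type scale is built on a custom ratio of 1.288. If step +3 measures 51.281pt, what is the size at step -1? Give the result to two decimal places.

18.63pt

51.281 ÷ 1.288⁴ = 51.281 ÷ 2.75210 ≈ 18.633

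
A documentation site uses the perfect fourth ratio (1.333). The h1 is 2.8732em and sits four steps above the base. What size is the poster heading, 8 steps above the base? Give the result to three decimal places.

2.8732 × 1.333⁴ = 2.8732 × 3.15733 ≈ 9.072

9.072em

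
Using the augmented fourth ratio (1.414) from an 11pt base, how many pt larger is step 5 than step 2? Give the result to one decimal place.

40.2pt

Step 2: 11.0 × 1.414² = 21.993pt
Step 5: 11.0 × 1.414⁵ = 62.178pt
Difference: 62.178 − 21.993 = 40.185pt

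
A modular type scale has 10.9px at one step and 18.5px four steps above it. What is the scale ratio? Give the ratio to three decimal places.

r⁴ = 18.5 / 10.9, so r = (18.5/10.9)^(1/4).
r = 1.6972^(1/4) ≈ 1.1414

1.141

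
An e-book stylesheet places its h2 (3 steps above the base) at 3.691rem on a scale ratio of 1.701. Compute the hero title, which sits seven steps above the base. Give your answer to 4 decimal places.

3.691 × 1.701⁴ = 3.691 × 8.37177 ≈ 30.9002

30.9002rem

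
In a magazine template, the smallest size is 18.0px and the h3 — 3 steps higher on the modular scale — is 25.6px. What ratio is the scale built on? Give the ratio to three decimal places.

The ratio satisfies 18.0 × r³ = 25.6, so r = (25.6 / 18.0)^(1/3).
r = 1.4222^(1/3) ≈ 1.1246

1.125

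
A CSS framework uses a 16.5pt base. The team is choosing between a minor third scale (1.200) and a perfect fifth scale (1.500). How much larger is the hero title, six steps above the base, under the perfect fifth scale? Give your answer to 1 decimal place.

Minor third: 16.5 × 1.200⁶ = 49.269pt
Perfect fifth: 16.5 × 1.500⁶ = 187.945pt
Difference: 187.945 − 49.269 = 138.676pt

138.7pt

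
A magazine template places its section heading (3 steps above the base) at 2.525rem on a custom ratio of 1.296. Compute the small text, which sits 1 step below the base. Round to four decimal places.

0.8950rem

2.525 ÷ 1.296⁴ = 2.525 ÷ 2.82111 ≈ 0.8950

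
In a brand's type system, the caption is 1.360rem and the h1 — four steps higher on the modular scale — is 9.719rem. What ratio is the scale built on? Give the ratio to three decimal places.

1.635

The ratio satisfies 1.360 × r⁴ = 9.719, so r = (9.719 / 1.360)^(1/4).
r = 7.1463^(1/4) ≈ 1.6350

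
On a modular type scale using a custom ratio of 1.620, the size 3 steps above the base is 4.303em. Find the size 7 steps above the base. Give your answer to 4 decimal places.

The gap is 7 − (3) = 4 steps, so the factor is 1.620^4.
4.303 × 1.620⁴ = 4.303 × 6.88748 ≈ 29.6368

29.6368em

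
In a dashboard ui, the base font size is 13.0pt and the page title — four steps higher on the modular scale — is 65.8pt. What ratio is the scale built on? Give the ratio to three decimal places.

1.500

The ratio satisfies 13.0 × r⁴ = 65.8, so r = (65.8 / 13.0)^(1/4).
r = 5.0615^(1/4) ≈ 1.4999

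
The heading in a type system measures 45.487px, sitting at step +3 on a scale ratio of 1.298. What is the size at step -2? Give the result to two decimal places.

Moving from step +3 to step -2 is 5 steps down, so divide by r⁵.
45.487 ÷ 1.298⁵ = 45.487 ÷ 3.68446 ≈ 12.346

12.35px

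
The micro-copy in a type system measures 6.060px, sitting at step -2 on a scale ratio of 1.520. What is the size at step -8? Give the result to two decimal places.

Moving from step -2 to step -8 is 6 steps down, so divide by r⁶.
6.060 ÷ 1.520⁶ = 6.060 ÷ 12.33280 ≈ 0.491

0.49px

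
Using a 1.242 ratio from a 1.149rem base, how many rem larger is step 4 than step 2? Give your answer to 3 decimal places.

0.962rem

Step 2: 1.149 × 1.242² = 1.77241rem
Step 4: 1.149 × 1.242⁴ = 2.73405rem
Difference: 2.73405 − 1.77241 = 0.96164rem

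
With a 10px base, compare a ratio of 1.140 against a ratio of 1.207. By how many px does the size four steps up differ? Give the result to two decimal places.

4.33px

At 1.140: 10.0 × 1.140⁴ = 16.8896px
At 1.207: 10.0 × 1.207⁴ = 21.2241px
Difference: 21.2241 − 16.8896 = 4.3345px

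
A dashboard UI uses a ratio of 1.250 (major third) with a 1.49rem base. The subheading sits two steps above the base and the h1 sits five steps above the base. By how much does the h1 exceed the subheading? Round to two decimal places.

2.22rem

Step 2: 1.49 × 1.250² = 2.3281rem
Step 5: 1.49 × 1.250⁵ = 4.5471rem
Difference: 4.5471 − 2.3281 = 2.2190rem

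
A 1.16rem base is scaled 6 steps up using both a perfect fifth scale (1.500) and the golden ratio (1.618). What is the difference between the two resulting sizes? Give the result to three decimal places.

7.600rem

Perfect fifth: 1.16 × 1.500⁶ = 13.21312rem
Golden ratio: 1.16 × 1.618⁶ = 20.81273rem
Difference: 20.81273 − 13.21312 = 7.59961rem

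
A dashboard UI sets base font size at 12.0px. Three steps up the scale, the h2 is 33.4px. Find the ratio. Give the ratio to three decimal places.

r³ = 33.4 / 12.0, so r = (33.4/12.0)^(1/3).
r = 2.7833^(1/3) ≈ 1.4067

1.407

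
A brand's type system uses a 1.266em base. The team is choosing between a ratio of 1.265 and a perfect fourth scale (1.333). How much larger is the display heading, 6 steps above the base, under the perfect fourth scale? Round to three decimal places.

At 1.265: 1.266 × 1.265⁶ = 5.18772em
Perfect fourth: 1.266 × 1.333⁶ = 7.10255em
Difference: 7.10255 − 5.18772 = 1.91483em

1.915em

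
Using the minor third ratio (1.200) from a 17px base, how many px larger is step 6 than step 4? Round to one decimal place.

15.5px

Step 4: 17.0 × 1.200⁴ = 35.251px
Step 6: 17.0 × 1.200⁶ = 50.762px
Difference: 50.762 − 35.251 = 15.511px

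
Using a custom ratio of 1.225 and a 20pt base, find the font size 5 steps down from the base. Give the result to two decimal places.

7.25pt

Each step on a modular scale multiplies by the ratio, so the size n steps from the base is base × ratioⁿ.
20.0 ÷ 1.225⁵ = 20.0 ÷ 2.75855 ≈ 7.25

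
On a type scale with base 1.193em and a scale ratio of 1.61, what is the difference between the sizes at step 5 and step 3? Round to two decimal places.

Step 3: 1.193 × 1.61³ = 4.9787em
Step 5: 1.193 × 1.61⁵ = 12.9054em
Difference: 12.9054 − 4.9787 = 7.9267em

7.93em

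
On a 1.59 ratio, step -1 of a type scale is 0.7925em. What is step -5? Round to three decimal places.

Moving from step -1 to step -5 is 4 steps down, so divide by r⁴.
0.7925 ÷ 1.59⁴ = 0.7925 ÷ 6.39129 ≈ 0.124

0.124em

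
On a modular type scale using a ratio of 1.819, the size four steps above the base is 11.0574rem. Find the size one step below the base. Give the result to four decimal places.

Moving from step +4 to step -1 is 5 steps down, so divide by r⁵.
11.0574 ÷ 1.819⁵ = 11.0574 ÷ 19.91423 ≈ 0.5553

0.5553rem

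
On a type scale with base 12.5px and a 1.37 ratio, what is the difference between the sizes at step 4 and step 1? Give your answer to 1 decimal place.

26.9px

Step 1: 12.5 × 1.37 = 17.125px
Step 4: 12.5 × 1.37⁴ = 44.034px
Difference: 44.034 − 17.125 = 26.909px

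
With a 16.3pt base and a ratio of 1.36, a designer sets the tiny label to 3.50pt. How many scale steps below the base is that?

1.36ⁿ = 16.3 / 3.50 = 4.6571
n = ln(4.6571) / ln(1.36) = 1.5384 / 0.3075 ≈ 5.00

5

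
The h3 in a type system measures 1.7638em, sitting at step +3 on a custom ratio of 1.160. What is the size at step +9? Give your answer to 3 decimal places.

Moving from step +3 to step +9 is 6 steps up, so multiply by r⁶.
1.7638 × 1.160⁶ = 1.7638 × 2.43640 ≈ 4.297

4.297em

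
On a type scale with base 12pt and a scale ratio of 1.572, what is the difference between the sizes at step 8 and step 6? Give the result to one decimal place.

Step 6: 12.0 × 1.572⁶ = 181.091pt
Step 8: 12.0 × 1.572⁸ = 447.509pt
Difference: 447.509 − 181.091 = 266.418pt

266.4pt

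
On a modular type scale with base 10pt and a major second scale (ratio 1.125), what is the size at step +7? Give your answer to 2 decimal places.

22.81pt

10.0 × 1.125⁷ = 10.0 × 2.28070 ≈ 22.81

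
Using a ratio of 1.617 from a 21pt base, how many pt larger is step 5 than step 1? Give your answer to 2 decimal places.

Step 1: 21.0 × 1.617 = 33.9570pt
Step 5: 21.0 × 1.617⁵ = 232.1504pt
Difference: 232.1504 − 33.9570 = 198.1934pt

198.19pt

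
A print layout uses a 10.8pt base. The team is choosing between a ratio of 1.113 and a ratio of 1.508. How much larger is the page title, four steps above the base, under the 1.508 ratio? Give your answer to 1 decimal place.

At 1.113: 10.8 × 1.113⁴ = 16.573pt
At 1.508: 10.8 × 1.508⁴ = 55.851pt
Difference: 55.851 − 16.573 = 39.278pt

39.3pt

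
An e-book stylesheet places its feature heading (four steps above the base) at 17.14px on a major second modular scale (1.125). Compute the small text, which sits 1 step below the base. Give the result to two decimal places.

9.51px

17.14 ÷ 1.125⁵ = 17.14 ÷ 1.80203 ≈ 9.511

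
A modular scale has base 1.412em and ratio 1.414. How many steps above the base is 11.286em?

1.414ⁿ = 11.286 / 1.412 = 7.9929
n = ln(7.9929) / ln(1.414) = 2.0786 / 0.3464 ≈ 6.00

6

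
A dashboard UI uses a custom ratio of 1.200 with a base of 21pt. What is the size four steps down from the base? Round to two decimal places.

10.13pt

21.0 ÷ 1.200⁴ = 21.0 ÷ 2.07360 ≈ 10.13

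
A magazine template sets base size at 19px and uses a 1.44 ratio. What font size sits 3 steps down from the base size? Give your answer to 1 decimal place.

6.4px

Every step multiplies by the scale ratio.
19.0 ÷ 1.44³ = 19.0 ÷ 2.98598 ≈ 6.36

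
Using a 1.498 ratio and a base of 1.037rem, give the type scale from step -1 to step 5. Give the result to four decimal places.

0.6923rem, 1.0370rem, 1.5534rem, 2.3270rem, 3.4859rem, 5.2219rem, 7.8224rem

Step -1: 1.037 ÷ 1.498 = 0.6923
Step 0: 1.037rem
Step 1: 1.037 × 1.498 = 1.5534
Step 2: 1.037 × 1.498² = 2.3270
Step 3: 1.037 × 1.498³ = 3.4859
Step 4: 1.037 × 1.498⁴ = 5.2219
Step 5: 1.037 × 1.498⁵ = 7.8224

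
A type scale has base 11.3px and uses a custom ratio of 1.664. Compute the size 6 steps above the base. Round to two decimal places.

239.88px

11.3 × 1.664⁶ = 11.3 × 21.22853 ≈ 239.88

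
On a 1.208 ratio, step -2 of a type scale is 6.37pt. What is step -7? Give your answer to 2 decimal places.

2.48pt

Moving from step -2 to step -7 is 5 steps down, so divide by r⁵.
6.37 ÷ 1.208⁵ = 6.37 ÷ 2.57238 ≈ 2.476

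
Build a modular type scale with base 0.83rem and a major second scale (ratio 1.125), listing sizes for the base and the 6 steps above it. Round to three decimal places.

0.830rem, 0.934rem, 1.050rem, 1.182rem, 1.329rem, 1.496rem, 1.683rem

Step 0: 0.83rem
Step 1: 0.83 × 1.125 = 0.934
Step 2: 0.83 × 1.125² = 1.050
Step 3: 0.83 × 1.125³ = 1.182
Step 4: 0.83 × 1.125⁴ = 1.329
Step 5: 0.83 × 1.125⁵ = 1.496
Step 6: 0.83 × 1.125⁶ = 1.683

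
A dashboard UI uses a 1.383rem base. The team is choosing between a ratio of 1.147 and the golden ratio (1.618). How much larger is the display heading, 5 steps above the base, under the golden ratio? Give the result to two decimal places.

At 1.147: 1.383 × 1.147⁵ = 2.7456rem
Golden ratio: 1.383 × 1.618⁵ = 15.3361rem
Difference: 15.3361 − 2.7456 = 12.5905rem

12.59rem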